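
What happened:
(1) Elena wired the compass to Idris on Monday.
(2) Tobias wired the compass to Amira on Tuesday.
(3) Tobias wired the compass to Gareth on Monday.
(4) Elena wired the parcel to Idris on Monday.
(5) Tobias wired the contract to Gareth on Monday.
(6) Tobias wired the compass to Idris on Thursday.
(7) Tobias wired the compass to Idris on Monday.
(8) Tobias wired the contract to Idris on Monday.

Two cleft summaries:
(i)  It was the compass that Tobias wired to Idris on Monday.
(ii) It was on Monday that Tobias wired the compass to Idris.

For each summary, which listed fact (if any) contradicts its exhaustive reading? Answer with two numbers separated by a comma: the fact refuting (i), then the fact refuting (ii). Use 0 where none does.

(i): focus "the compass". Looking for same agent, recipient, setting (Tobias / Idris / on Monday) with some other thing — fact (8) has the contract there. Refuted.
(ii): focus "on Monday". Looking for same agent, thing, recipient (Tobias / the compass / Idris) with some other setting — fact (6) has on Thursday there. Refuted.

8, 6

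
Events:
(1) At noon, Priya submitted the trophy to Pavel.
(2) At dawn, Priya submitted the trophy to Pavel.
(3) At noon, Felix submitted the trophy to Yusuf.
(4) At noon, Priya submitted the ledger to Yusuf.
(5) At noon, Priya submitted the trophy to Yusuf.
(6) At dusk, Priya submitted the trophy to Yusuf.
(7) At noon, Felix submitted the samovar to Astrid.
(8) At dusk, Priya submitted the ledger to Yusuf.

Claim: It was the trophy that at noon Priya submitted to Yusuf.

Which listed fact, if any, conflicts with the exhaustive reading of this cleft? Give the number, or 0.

Focus of the cleft: "the trophy" (the thing). Presupposed background: Priya as agent and Yusuf as recipient and at noon as setting.
The exhaustive reading says no other thing fits that background.
But fact (4) also has Priya as agent and Yusuf as recipient and at noon as setting, with thing = the ledger — so the exhaustive reading fails.

4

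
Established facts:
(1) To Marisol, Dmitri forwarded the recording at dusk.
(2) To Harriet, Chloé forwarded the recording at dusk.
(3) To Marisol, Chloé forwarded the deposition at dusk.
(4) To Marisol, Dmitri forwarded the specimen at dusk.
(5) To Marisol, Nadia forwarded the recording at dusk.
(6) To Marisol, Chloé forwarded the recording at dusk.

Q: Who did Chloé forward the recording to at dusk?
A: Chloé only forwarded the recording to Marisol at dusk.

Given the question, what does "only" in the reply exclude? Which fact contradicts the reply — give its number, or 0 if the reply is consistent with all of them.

2

Answering "Who did ... to ...?" puts focus on the recipient — here, "Marisol".
"Only" then excludes alternative recipients while the background — Chloé as agent and the recording as thing and at dusk as setting — is held fixed.
Fact (2) keeps Chloé as agent and the recording as thing and at dusk as setting but has recipient = Harriet; that refutes the reply.
(Fact (3) would refute a reading with focus on the thing — but that is not what the question asks.)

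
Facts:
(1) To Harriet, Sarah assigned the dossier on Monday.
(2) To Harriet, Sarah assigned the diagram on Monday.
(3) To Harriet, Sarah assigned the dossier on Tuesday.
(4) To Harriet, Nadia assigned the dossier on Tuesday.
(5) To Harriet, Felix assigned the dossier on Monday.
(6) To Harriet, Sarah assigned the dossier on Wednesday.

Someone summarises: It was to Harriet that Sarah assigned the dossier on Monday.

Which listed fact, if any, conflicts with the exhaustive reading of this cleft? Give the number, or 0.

0

Focus of the cleft: "Harriet" (the recipient). Presupposed background: same agent, thing, setting (Sarah / the dossier / on Monday).
The exhaustive reading says no other recipient fits that background.
No listed fact matches the background with a different recipient. Exhaustivity holds.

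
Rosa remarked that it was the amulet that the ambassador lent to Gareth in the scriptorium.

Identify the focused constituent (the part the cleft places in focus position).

In an it-cleft "It was X that/who ...", the clefted constituent X is the focus; the that/who-clause expresses the presupposed open proposition.
Here the focus is "the amulet". The backgrounded (presupposed) material includes "the ambassador", "to Gareth" and "in the scriptorium".

the amulet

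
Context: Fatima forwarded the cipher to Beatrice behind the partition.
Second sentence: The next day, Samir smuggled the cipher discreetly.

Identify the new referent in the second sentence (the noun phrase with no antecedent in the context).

"the cipher" in the second sentence is given — already mentioned in the context.
"Samir" has no antecedent in the context; it is discourse-new.

Samir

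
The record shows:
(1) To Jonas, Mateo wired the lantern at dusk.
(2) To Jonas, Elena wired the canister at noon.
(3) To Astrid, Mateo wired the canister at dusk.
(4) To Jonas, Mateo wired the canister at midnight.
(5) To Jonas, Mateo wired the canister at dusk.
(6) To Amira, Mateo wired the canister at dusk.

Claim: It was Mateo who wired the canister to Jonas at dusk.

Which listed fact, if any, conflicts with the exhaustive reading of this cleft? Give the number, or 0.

0

Focus of the cleft: "Mateo" (the agent). Presupposed background: the canister as thing and Jonas as recipient and at dusk as setting.
Exhaustivity: Mateo is the only agent satisfying that background.
No listed fact matches the background with a different agent. Exhaustivity holds.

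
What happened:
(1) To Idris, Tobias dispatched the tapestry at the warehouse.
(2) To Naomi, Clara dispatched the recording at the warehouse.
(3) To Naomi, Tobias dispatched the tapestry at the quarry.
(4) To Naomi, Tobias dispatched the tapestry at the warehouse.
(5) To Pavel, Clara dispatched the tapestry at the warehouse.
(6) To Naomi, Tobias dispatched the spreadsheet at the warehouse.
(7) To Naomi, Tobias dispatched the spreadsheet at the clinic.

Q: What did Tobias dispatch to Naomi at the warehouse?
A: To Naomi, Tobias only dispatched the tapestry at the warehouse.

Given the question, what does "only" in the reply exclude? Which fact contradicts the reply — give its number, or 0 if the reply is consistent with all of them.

The question "What did ...?" targets the thing, so in the reply the focus falls on "the tapestry".
"Only" then excludes alternative things while the background — Tobias as agent and Naomi as recipient and at the warehouse as setting — is held fixed.
Fact (6) shares the background with a different thing (the spreadsheet) — counterexample.
(Fact (1) would refute a reading with focus on the recipient — but that is not what the question asks.)

6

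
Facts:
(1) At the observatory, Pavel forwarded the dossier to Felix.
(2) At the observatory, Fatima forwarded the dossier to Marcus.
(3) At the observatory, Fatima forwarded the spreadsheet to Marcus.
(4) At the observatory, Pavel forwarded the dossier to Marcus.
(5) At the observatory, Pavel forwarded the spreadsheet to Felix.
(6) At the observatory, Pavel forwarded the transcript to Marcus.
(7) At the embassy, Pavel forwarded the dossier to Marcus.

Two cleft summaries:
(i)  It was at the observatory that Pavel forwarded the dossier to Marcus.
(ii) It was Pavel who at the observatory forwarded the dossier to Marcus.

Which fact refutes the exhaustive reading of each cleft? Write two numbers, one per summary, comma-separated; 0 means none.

7, 2

Summary (i) focuses "at the observatory" (the setting); background same agent, thing, recipient (Pavel / the dossier / Marcus). Fact (7) matches that background with setting = at the embassy — refutes (i).
Summary (ii) focuses "Pavel" (the agent); background same thing, recipient, setting (the dossier / Marcus / at the observatory). Fact (2) matches that background with agent = Fatima — refutes (ii).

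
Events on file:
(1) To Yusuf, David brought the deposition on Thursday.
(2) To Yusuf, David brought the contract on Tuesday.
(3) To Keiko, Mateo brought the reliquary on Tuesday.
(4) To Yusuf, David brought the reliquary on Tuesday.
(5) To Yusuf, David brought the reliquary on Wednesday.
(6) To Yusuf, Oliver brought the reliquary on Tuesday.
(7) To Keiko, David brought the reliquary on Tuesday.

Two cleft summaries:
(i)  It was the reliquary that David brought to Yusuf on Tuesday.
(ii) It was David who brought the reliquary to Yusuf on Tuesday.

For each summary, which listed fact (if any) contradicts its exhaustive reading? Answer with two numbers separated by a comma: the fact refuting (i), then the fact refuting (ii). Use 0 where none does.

(i): focus "the reliquary". Looking for same agent, recipient, setting (David / Yusuf / on Tuesday) with some other thing — fact (2) has the contract there. Refuted.
(ii): focus "David". Looking for same thing, recipient, setting (the reliquary / Yusuf / on Tuesday) with some other agent — fact (6) has Oliver there. Refuted.

2, 6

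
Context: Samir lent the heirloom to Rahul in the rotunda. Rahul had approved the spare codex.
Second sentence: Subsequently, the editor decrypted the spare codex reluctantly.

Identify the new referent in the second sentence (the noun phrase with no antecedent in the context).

the editor

"the spare codex" in the second sentence is given — already mentioned in the context.
"the editor" has no antecedent in the context; it is discourse-new.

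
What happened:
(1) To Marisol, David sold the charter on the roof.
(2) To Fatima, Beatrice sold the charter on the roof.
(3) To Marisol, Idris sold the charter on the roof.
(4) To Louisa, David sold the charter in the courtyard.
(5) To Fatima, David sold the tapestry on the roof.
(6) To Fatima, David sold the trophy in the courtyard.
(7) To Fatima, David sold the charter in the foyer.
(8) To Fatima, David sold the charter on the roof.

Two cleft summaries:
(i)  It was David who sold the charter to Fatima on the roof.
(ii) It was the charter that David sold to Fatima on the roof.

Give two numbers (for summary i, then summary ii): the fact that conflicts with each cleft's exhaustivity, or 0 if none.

Summary (i) focuses "David" (the agent); background same thing, recipient, setting (the charter / Fatima / on the roof). Fact (2) matches that background with agent = Beatrice — refutes (i).
Summary (ii) focuses "the charter" (the thing); background same agent, recipient, setting (David / Fatima / on the roof). Fact (5) matches that background with thing = the tapestry — refutes (ii).

2, 5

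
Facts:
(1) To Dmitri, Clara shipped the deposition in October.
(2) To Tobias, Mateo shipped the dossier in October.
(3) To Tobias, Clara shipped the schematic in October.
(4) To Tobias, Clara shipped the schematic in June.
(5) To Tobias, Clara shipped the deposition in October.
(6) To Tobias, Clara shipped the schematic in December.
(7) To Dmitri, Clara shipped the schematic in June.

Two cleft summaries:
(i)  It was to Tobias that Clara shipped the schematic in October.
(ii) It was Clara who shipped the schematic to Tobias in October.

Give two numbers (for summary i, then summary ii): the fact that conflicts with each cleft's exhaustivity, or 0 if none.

Summary (i) focuses "Tobias" (the recipient); background agent = Clara, thing = the schematic, setting = in October. No fact matches that background with a different recipient, so 0.
Summary (ii) focuses "Clara" (the agent); background thing = the schematic, recipient = Tobias, setting = in October. No fact matches that background with a different agent, so 0.

0, 0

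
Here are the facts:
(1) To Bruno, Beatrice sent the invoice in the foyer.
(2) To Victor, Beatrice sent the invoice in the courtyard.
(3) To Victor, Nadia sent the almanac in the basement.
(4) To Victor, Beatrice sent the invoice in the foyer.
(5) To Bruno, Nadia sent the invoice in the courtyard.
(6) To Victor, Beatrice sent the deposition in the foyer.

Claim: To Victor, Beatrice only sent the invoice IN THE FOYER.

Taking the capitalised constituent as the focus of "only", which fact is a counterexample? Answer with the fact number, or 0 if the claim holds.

The capitals mark "in the foyer" as focus. So "only" rules out other settings, with the rest (agent = Beatrice, thing = the invoice, recipient = Victor) as background.
Fact (2) matches on agent = Beatrice, thing = the invoice, recipient = Victor, but has setting = in the courtyard instead. That refutes the claim.

2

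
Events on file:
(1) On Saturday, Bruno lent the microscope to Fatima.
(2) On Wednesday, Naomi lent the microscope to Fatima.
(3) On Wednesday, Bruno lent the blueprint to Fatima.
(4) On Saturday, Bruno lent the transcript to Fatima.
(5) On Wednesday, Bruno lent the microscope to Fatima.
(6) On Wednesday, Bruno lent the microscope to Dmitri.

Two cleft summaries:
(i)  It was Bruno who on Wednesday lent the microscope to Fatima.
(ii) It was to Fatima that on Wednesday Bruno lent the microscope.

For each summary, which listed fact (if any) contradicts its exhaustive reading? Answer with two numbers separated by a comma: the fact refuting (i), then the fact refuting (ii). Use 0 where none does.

(i): focus "Bruno". Looking for the microscope as thing and Fatima as recipient and on Wednesday as setting with some other agent — fact (2) has Naomi there. Refuted.
(ii): focus "Fatima". Looking for Bruno as agent and the microscope as thing and on Wednesday as setting with some other recipient — fact (6) has Dmitri there. Refuted.

2, 6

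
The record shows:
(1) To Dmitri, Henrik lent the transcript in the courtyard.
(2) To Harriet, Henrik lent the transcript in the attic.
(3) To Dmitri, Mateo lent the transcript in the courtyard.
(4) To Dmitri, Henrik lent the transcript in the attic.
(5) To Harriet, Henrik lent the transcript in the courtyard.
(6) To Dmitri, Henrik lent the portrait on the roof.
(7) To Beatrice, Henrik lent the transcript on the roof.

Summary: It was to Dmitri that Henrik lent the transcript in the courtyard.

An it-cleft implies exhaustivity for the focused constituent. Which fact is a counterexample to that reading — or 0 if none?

5

Focus of the cleft: "Dmitri" (the recipient). Presupposed background: Henrik as agent and the transcript as thing and in the courtyard as setting.
The exhaustive reading says no other recipient fits that background.
Fact (5) shares the background but with recipient = Harriet; exhaustivity is violated.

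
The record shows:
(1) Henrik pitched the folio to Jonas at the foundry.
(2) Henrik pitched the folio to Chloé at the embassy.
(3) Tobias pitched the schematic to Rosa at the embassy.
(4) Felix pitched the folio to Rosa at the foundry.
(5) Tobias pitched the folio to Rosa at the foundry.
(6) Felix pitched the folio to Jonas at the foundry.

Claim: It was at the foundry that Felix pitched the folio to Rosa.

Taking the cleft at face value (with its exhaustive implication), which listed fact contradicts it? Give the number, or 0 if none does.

The cleft puts "at the foundry" in focus and presupposes the open proposition with Felix as agent and the folio as thing and Rosa as recipient.
The exhaustive reading says no other setting fits that background.
Every other fact differs from the presupposition on some backgrounded slot, so none challenges the exhaustivity.

0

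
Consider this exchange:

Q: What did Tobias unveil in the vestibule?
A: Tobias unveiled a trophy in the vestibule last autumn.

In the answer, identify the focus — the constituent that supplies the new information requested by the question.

a trophy

The wh-word "what" asks about the direct object.
In the answer, "Tobias" and "in the vestibule" are given — repeated from the question.
"last autumn" is also new, but it specifies the time, which is not what the question asks about — so it is not the focus.
The constituent filling the direct object gap is "a trophy"; that is the focus.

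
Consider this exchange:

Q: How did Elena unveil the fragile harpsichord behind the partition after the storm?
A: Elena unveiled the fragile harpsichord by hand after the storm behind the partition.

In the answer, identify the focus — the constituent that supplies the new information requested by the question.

by hand

The wh-word "how" asks about the manner.
In the answer, "Elena", "the fragile harpsichord", "after the storm" and "behind the partition" are given — repeated from the question.
The constituent filling the manner gap is "by hand"; that is the focus and would carry nuclear stress.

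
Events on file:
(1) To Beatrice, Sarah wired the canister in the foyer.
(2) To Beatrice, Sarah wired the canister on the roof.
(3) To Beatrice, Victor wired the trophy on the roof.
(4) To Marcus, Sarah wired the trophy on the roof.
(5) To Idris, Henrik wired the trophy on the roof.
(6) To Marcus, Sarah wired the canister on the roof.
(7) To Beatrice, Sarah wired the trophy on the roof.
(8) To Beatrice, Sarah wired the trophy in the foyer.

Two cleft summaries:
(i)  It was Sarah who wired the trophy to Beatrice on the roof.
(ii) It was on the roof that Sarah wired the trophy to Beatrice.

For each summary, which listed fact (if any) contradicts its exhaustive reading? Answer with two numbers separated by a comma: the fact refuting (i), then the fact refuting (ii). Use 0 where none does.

3, 8

Summary (i) focuses "Sarah" (the agent); background the trophy as thing and Beatrice as recipient and on the roof as setting. Fact (3) matches that background with agent = Victor — refutes (i).
Summary (ii) focuses "on the roof" (the setting); background Sarah as agent and the trophy as thing and Beatrice as recipient. Fact (8) matches that background with setting = in the foyer — refutes (ii).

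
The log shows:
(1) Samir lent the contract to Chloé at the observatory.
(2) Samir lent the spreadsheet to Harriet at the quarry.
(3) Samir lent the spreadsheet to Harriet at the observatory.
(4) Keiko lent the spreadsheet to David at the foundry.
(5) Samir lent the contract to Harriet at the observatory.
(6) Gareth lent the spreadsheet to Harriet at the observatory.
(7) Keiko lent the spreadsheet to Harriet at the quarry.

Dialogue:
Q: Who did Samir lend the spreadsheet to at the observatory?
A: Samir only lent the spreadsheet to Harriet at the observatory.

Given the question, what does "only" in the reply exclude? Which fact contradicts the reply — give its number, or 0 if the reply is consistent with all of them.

0

The question "Who did ... to ...?" targets the recipient, so in the reply the focus falls on "Harriet".
"Only" then excludes alternative recipients while the background — agent = Samir, thing = the spreadsheet, setting = at the observatory — is held fixed.
No listed fact shares that background with another recipient. Nothing contradicts the reply.
(Fact (5) would refute a reading with focus on the thing — but that is not what the question asks.)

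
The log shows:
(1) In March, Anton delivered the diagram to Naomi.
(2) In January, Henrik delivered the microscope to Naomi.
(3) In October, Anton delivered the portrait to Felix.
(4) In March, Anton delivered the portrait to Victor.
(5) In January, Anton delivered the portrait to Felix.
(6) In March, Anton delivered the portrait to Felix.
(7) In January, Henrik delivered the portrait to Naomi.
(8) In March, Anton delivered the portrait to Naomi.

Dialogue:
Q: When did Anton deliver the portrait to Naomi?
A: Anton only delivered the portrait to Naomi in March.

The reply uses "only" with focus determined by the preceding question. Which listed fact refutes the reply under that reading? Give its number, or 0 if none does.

The question "When did ...?" targets the setting, so in the reply the focus falls on "in March".
So "only" ranges over settings; the rest (agent = Anton, thing = the portrait, recipient = Naomi) is presupposed.
No fact keeps agent = Anton, thing = the portrait, recipient = Naomi while changing the setting; every other fact differs on something backgrounded. The reply stands.
(Fact (1) would refute a reading with focus on the thing — but that is not what the question asks.)

0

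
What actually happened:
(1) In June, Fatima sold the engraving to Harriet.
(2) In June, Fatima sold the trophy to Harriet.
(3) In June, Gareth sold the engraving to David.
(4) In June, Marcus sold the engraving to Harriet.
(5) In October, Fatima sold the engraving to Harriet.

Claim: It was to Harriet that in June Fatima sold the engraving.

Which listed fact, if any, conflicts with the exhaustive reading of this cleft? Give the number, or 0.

Focus of the cleft: "Harriet" (the recipient). Presupposed background: Fatima as agent and the engraving as thing and in June as setting.
The exhaustive reading says no other recipient fits that background.
No listed fact matches the background with a different recipient. Exhaustivity holds.

0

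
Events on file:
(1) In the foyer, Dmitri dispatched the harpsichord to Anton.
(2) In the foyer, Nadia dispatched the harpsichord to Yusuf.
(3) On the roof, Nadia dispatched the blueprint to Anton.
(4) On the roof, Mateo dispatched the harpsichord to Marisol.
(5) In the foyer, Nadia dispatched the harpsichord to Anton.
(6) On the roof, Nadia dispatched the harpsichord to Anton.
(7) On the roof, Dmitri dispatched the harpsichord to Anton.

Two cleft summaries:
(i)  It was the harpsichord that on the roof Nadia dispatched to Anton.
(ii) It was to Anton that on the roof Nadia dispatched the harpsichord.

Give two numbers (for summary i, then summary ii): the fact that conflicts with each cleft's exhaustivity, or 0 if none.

Summary (i) focuses "the harpsichord" (the thing); background agent = Nadia, recipient = Anton, setting = on the roof. Fact (3) matches that background with thing = the blueprint — refutes (i).
Summary (ii) focuses "Anton" (the recipient); background agent = Nadia, thing = the harpsichord, setting = on the roof. No fact matches that background with a different recipient, so 0.

3, 0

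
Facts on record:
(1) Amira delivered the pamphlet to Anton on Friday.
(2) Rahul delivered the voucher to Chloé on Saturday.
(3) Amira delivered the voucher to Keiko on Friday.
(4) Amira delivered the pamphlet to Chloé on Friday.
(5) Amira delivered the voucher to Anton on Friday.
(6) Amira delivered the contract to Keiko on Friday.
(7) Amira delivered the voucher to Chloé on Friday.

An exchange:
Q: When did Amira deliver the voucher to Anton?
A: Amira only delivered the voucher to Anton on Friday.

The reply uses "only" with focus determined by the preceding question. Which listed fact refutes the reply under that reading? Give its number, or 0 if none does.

0

The question "When did ...?" targets the setting, so in the reply the focus falls on "on Friday".
"Only" then excludes alternative settings while the background — agent = Amira, thing = the voucher, recipient = Anton — is held fixed.
No fact keeps agent = Amira, thing = the voucher, recipient = Anton while changing the setting; every other fact differs on something backgrounded. The reply stands.
(Fact (1) would refute a reading with focus on the thing — but that is not what the question asks.)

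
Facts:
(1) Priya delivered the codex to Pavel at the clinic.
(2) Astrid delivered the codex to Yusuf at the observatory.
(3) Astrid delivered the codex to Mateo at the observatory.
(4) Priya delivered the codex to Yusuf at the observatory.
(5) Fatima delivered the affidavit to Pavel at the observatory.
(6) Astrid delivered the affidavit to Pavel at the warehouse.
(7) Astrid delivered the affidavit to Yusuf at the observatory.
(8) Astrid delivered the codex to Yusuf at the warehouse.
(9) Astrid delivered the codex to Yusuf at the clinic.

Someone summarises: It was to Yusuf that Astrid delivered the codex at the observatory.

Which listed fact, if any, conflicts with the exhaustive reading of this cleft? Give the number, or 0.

Focus of the cleft: "Yusuf" (the recipient). Presupposed background: Astrid as agent and the codex as thing and at the observatory as setting.
Exhaustivity: Yusuf is the only recipient satisfying that background.
But fact (3) also has Astrid as agent and the codex as thing and at the observatory as setting, with recipient = Mateo — so the exhaustive reading fails.

3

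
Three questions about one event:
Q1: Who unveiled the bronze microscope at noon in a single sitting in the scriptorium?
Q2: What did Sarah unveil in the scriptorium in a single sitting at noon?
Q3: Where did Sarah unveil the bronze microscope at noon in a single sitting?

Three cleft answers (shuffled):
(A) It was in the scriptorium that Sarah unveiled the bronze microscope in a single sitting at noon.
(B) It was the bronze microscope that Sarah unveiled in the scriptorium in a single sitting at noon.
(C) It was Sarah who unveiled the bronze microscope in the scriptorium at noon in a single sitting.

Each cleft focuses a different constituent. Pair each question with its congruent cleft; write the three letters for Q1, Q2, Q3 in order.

CBA

Q1 asks about the subject (agent); cleft (C) focuses "Sarah", which is the subject (agent) — so Q1 → C.
Q2 asks about the direct object; cleft (B) focuses "the bronze microscope", which is the direct object — so Q2 → B.
Q3 asks about the location; cleft (A) focuses "in the scriptorium", which is the location — so Q3 → A.
Mapping: Q1→C, Q2→B, Q3→A.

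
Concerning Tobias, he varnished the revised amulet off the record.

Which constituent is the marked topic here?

The construction explicitly marks "Tobias" as what the sentence is about — the topic.
The remainder of the clause is the comment (what is said about the topic).

Tobias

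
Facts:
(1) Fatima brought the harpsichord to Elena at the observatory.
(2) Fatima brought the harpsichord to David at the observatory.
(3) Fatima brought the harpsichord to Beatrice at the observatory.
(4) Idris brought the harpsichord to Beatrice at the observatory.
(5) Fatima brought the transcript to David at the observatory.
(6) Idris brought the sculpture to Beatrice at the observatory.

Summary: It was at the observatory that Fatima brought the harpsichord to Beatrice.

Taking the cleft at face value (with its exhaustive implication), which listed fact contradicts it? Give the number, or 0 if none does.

The cleft puts "at the observatory" in focus and presupposes the open proposition with Fatima as agent and the harpsichord as thing and Beatrice as recipient.
Exhaustivity: at the observatory is the only setting satisfying that background.
Every other fact differs from the presupposition on some backgrounded slot, so none challenges the exhaustivity.

0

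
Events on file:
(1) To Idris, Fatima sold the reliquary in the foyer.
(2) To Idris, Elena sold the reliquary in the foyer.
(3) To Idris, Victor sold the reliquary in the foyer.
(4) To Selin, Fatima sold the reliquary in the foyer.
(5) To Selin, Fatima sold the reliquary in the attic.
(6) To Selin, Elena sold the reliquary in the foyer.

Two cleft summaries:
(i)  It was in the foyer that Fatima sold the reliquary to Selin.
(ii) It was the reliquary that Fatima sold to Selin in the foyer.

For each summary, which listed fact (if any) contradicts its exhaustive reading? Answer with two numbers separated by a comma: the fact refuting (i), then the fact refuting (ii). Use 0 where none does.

5, 0

Summary (i) focuses "in the foyer" (the setting); background same agent, thing, recipient (Fatima / the reliquary / Selin). Fact (5) matches that background with setting = in the attic — refutes (i).
Summary (ii) focuses "the reliquary" (the thing); background same agent, recipient, setting (Fatima / Selin / in the foyer). No fact matches that background with a different thing, so 0.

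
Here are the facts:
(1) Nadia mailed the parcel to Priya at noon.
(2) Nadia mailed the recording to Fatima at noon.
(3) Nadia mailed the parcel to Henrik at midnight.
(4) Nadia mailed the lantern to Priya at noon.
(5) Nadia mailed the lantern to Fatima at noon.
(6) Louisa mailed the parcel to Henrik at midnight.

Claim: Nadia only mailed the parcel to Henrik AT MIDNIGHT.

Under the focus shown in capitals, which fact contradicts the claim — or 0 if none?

The capitals mark "at midnight" as focus. So "only" rules out other settings, with the rest (agent = Nadia, thing = the parcel, recipient = Henrik) as background.
Every other fact changes something in the background, not just the setting. Nothing refutes the claim.

0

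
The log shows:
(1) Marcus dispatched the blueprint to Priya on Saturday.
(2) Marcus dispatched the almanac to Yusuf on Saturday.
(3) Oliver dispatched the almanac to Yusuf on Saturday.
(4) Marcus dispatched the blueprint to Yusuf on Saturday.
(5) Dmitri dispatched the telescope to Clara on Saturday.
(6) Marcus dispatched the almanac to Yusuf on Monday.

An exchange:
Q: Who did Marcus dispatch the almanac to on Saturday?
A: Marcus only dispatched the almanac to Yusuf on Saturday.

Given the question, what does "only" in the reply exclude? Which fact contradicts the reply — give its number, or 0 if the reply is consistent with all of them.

The question "Who did ... to ...?" targets the recipient, so in the reply the focus falls on "Yusuf".
"Only" then excludes alternative recipients while the background — same agent, thing, setting (Marcus / the almanac / on Saturday) — is held fixed.
No fact keeps same agent, thing, setting (Marcus / the almanac / on Saturday) while changing the recipient; every other fact differs on something backgrounded. The reply stands.
(Fact (6) would refute a reading with focus on the setting — but that is not what the question asks.)

0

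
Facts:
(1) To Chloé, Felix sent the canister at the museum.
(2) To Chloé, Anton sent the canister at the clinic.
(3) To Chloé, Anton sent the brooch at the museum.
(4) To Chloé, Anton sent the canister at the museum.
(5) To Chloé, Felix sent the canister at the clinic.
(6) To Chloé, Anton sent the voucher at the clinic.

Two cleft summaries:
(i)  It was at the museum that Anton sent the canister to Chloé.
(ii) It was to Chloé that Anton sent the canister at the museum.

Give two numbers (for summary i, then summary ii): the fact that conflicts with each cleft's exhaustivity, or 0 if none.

Summary (i) focuses "at the museum" (the setting); background agent = Anton, thing = the canister, recipient = Chloé. Fact (2) matches that background with setting = at the clinic — refutes (i).
Summary (ii) focuses "Chloé" (the recipient); background agent = Anton, thing = the canister, setting = at the museum. No fact matches that background with a different recipient, so 0.

2, 0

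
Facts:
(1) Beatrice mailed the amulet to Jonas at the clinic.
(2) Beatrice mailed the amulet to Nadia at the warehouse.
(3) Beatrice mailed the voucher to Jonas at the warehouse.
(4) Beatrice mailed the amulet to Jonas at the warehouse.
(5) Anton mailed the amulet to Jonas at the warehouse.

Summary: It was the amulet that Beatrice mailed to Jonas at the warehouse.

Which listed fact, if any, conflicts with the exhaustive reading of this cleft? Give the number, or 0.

3

Focus of the cleft: "the amulet" (the thing). Presupposed background: agent = Beatrice, recipient = Jonas, setting = at the warehouse.
The exhaustive reading says no other thing fits that background.
But fact (3) also has agent = Beatrice, recipient = Jonas, setting = at the warehouse, with thing = the voucher — so the exhaustive reading fails.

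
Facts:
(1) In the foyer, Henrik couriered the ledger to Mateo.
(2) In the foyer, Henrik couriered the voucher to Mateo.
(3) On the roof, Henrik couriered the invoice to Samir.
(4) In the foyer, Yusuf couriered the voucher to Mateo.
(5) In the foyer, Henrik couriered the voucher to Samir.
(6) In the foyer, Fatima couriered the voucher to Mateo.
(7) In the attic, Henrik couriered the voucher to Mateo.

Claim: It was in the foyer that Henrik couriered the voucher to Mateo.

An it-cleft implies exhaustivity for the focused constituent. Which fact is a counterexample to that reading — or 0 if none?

7

Focus of the cleft: "in the foyer" (the setting). Presupposed background: agent = Henrik, thing = the voucher, recipient = Mateo.
The exhaustive reading says no other setting fits that background.
But fact (7) also has agent = Henrik, thing = the voucher, recipient = Mateo, with setting = in the attic — so the exhaustive reading fails.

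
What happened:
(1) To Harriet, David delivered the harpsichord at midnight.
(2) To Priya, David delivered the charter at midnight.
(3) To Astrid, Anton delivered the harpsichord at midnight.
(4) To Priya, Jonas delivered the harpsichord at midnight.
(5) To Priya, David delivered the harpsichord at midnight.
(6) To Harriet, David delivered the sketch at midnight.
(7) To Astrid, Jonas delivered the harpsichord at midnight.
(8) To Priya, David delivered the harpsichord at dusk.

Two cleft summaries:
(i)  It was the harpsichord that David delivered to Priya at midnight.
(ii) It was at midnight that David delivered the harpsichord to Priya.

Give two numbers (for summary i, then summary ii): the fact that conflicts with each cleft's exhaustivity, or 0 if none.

(i): focus "the harpsichord". Looking for same agent, recipient, setting (David / Priya / at midnight) with some other thing — fact (2) has the charter there. Refuted.
(ii): focus "at midnight". Looking for same agent, thing, recipient (David / the harpsichord / Priya) with some other setting — fact (8) has at dusk there. Refuted.

2, 8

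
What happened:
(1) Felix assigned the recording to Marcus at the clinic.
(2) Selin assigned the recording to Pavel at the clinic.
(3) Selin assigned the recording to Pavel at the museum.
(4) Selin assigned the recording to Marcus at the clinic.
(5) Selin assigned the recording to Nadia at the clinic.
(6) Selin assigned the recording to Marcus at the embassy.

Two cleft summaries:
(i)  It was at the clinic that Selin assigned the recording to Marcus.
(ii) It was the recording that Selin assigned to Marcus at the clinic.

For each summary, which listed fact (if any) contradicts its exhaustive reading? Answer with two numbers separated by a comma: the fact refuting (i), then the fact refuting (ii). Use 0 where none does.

6, 0

Summary (i) focuses "at the clinic" (the setting); background agent = Selin, thing = the recording, recipient = Marcus. Fact (6) matches that background with setting = at the embassy — refutes (i).
Summary (ii) focuses "the recording" (the thing); background agent = Selin, recipient = Marcus, setting = at the clinic. No fact matches that background with a different thing, so 0.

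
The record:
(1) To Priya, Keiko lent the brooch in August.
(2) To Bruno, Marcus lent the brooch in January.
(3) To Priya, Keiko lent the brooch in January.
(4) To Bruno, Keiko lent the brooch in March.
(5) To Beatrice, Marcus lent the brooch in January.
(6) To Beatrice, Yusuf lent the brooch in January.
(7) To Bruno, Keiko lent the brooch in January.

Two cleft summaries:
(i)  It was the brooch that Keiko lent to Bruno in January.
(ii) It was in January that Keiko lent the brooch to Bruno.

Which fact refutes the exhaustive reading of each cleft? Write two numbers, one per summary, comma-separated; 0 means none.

0, 4

(i): focus "the brooch". No fact shares Keiko as agent and Bruno as recipient and in January as setting with a different thing. 0.
(ii): focus "in January". Looking for Keiko as agent and the brooch as thing and Bruno as recipient with some other setting — fact (4) has in March there. Refuted.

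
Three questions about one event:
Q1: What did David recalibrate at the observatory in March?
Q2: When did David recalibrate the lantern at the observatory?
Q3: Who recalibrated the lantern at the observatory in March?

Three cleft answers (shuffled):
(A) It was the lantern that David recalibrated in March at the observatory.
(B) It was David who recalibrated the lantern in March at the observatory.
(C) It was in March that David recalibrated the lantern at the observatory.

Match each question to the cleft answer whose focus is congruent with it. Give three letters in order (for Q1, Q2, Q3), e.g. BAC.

Q1 asks about the direct object; cleft (A) focuses "the lantern", which is the direct object — so Q1 → A.
Q2 asks about the time; cleft (C) focuses "in March", which is the time — so Q2 → C.
Q3 asks about the subject (agent); cleft (B) focuses "David", which is the subject (agent) — so Q3 → B.
Mapping: Q1→A, Q2→C, Q3→B.

ACB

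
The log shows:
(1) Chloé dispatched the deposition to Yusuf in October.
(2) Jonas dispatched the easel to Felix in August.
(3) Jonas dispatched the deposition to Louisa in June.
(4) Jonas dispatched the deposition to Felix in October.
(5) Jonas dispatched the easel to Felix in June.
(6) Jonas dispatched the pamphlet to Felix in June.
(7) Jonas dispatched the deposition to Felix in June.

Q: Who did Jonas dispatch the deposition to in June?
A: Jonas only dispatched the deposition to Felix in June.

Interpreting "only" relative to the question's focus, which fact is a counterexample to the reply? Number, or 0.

Answering "Who did ... to ...?" puts focus on the recipient — here, "Felix".
"Only" then excludes alternative recipients while the background — Jonas as agent and the deposition as thing and in June as setting — is held fixed.
Fact (3) shares the background with a different recipient (Louisa) — counterexample.
(Fact (5) would refute a reading with focus on the thing — but that is not what the question asks.)

3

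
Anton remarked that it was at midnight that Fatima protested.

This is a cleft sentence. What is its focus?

In an it-cleft "It was X that/who ...", the clefted constituent X is the focus; the that/who-clause expresses the presupposed open proposition.
Here the focus is "at midnight". The backgrounded (presupposed) material includes "Fatima".

at midnight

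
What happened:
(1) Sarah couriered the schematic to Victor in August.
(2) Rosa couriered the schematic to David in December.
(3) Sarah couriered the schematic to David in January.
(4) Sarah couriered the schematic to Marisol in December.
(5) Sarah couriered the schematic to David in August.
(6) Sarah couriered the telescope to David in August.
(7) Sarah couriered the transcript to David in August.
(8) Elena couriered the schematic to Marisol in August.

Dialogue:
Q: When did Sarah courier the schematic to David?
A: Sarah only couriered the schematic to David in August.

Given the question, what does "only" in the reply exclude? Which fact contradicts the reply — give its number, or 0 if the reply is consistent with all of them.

3

The question "When did ...?" targets the setting, so in the reply the focus falls on "in August".
"Only" then excludes alternative settings while the background — same agent, thing, recipient (Sarah / the schematic / David) — is held fixed.
Fact (3) shares the background with a different setting (in January) — counterexample.
(Fact (1) would refute a reading with focus on the recipient — but that is not what the question asks.)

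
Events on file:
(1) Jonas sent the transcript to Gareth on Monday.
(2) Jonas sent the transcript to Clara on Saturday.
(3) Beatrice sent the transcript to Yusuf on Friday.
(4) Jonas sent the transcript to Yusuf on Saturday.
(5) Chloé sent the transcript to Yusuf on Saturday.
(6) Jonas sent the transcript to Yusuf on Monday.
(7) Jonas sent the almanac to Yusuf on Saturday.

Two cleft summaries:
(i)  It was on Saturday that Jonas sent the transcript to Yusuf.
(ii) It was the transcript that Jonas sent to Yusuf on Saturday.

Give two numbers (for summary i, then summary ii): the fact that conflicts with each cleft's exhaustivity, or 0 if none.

Summary (i) focuses "on Saturday" (the setting); background same agent, thing, recipient (Jonas / the transcript / Yusuf). Fact (6) matches that background with setting = on Monday — refutes (i).
Summary (ii) focuses "the transcript" (the thing); background same agent, recipient, setting (Jonas / Yusuf / on Saturday). Fact (7) matches that background with thing = the almanac — refutes (ii).

6, 7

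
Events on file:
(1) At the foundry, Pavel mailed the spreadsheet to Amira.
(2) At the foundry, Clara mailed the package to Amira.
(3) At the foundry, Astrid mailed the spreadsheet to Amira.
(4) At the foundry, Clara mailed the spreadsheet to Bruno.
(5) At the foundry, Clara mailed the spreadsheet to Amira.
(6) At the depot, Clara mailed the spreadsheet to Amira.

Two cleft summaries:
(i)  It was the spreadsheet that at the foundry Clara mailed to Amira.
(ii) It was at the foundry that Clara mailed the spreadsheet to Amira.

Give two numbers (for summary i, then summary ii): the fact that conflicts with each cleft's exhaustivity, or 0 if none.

2, 6

(i): focus "the spreadsheet". Looking for agent = Clara, recipient = Amira, setting = at the foundry with some other thing — fact (2) has the package there. Refuted.
(ii): focus "at the foundry". Looking for agent = Clara, thing = the spreadsheet, recipient = Amira with some other setting — fact (6) has at the depot there. Refuted.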